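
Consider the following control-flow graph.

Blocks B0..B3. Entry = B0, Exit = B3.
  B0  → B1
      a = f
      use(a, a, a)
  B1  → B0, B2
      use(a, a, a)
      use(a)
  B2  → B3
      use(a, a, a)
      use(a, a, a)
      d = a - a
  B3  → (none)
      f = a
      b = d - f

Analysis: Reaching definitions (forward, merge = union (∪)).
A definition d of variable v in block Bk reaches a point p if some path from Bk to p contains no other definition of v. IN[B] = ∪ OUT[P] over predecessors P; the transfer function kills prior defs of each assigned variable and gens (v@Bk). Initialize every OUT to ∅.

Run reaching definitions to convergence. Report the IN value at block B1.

Answer: {a@B0}

Trace:
Per-block solution:
  B0:  IN={a@B0}  OUT={a@B0}
  B1:  IN={a@B0}  OUT={a@B0}
  B2:  IN={a@B0}  OUT={a@B0, d@B2}
  B3:  IN={a@B0, d@B2}  OUT={a@B0, b@B3, d@B2, f@B3}

Merge at B1: IN[B1] = OUT[B0] = {a@B0}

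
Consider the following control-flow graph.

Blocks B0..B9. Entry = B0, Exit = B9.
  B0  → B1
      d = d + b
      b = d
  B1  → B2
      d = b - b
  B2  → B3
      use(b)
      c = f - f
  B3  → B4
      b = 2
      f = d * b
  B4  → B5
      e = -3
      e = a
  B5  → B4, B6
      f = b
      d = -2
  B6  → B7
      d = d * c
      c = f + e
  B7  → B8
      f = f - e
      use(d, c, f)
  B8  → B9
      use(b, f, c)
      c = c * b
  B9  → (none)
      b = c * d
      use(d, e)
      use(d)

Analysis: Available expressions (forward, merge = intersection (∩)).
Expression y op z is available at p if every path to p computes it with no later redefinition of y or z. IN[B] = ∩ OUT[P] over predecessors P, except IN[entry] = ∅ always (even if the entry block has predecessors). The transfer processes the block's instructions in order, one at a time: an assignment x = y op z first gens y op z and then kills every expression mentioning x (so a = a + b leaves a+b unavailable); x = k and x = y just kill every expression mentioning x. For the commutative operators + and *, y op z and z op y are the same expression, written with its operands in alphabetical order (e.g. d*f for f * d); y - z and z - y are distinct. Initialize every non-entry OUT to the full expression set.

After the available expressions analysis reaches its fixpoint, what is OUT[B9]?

Converged values:
  B0: | IN={} | OUT={}
  B1: | IN={} | OUT={b-b}
  B2: | IN={b-b} | OUT={b-b, f-f}
  B3: | IN={b-b, f-f} | OUT={b*d}
  B4: | IN={} | OUT={}
  B5: | IN={} | OUT={}
  B6: | IN={} | OUT={e+f}
  B7: | IN={e+f} | OUT={}
  B8: | IN={} | OUT={}
  B9: | IN={} | OUT={c*d}

Merge at B9: IN[B9] = OUT[B8] = {}
Applying B9's transfer function to that IN value gives OUT[B9] (row B9 above).

Answer: {c*d}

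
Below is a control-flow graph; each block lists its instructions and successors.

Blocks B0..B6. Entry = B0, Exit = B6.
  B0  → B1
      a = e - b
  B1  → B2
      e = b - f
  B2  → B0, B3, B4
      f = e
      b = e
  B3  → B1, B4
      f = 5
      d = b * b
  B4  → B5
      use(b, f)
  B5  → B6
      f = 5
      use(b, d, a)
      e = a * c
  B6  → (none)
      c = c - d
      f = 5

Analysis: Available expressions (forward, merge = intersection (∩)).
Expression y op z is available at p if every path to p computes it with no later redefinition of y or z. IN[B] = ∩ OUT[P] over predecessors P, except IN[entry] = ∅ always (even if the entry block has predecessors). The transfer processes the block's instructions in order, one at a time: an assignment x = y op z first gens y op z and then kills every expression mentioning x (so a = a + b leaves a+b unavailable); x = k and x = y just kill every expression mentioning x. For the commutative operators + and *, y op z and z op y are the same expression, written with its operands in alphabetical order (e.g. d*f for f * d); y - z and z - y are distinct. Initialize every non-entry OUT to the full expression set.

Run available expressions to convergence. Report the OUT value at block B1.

Answer: {b-f}

Working:
Converged values:
  B0: | IN={} | OUT={e-b}
  B1: | IN={} | OUT={b-f}
  B2: | IN={b-f} | OUT={}
  B3: | IN={} | OUT={b*b}
  B4: | IN={} | OUT={}
  B5: | IN={} | OUT={a*c}
  B6: | IN={a*c} | OUT={}

Merge at B1: IN[B1] = OUT[B0] ∩ OUT[B3] = {}
Applying B1's transfer function to that IN value gives OUT[B1] (row B1 above).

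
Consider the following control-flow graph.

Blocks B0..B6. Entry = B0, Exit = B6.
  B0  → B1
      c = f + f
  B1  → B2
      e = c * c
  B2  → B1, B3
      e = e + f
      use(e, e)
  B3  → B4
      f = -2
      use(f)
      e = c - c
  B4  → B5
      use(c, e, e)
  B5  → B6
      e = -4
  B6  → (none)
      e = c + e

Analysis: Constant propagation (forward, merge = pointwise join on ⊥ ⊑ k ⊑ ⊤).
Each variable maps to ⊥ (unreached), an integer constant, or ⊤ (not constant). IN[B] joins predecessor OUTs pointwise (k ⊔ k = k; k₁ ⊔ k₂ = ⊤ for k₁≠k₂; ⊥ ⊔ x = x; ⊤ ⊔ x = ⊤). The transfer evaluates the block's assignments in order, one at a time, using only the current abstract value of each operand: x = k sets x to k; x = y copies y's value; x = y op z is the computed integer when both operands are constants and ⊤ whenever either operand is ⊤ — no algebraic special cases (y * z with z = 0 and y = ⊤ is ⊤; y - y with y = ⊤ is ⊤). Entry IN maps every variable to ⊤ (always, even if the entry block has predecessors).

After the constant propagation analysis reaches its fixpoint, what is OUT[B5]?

Answer: {a: ⊤, b: ⊤, c: ⊤, d: ⊤, e: -4, f: -2}

Trace:
Per-block solution:
  B0:  IN=(all ⊤)  OUT=(all ⊤)
  B1:  IN=(all ⊤)  OUT=(all ⊤)
  B2:  IN=(all ⊤)  OUT=(all ⊤)
  B3:  IN=(all ⊤)  OUT={f:-2; rest ⊤}
  B4:  IN={f:-2; rest ⊤}  OUT={f:-2; rest ⊤}
  B5:  IN={f:-2; rest ⊤}  OUT={e:-4, f:-2; rest ⊤}
  B6:  IN={e:-4, f:-2; rest ⊤}  OUT={f:-2; rest ⊤}

Merge at B5: IN[B5] = OUT[B4] = {a: ⊤, b: ⊤, c: ⊤, d: ⊤, e: ⊤, f: -2}
Applying B5's transfer function to that IN value gives OUT[B5] (row B5 above).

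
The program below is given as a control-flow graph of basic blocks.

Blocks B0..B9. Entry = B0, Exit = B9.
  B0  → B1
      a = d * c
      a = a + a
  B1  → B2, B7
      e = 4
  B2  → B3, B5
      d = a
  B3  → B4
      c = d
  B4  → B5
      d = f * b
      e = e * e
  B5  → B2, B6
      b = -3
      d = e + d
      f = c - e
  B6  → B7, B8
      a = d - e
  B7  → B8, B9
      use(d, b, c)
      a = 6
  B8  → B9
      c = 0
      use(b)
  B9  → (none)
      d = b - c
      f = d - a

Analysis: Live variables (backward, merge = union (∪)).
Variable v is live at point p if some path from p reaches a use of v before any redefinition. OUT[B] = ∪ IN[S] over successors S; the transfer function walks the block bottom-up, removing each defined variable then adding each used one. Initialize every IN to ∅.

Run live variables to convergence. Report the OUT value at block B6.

Answer: {a, b, c, d}

Derivation:
Converged values:
  B0:  IN={b, c, d, f}  OUT={a, b, c, d, f}
  B1:  IN={a, b, c, d, f}  OUT={a, b, c, d, e, f}
  B2:  IN={a, b, c, e, f}  OUT={a, b, c, d, e, f}
  B3:  IN={a, b, d, e, f}  OUT={a, b, c, e, f}
  B4:  IN={a, b, c, e, f}  OUT={a, c, d, e}
  B5:  IN={a, c, d, e}  OUT={a, b, c, d, e, f}
  B6:  IN={b, c, d, e}  OUT={a, b, c, d}
  B7:  IN={b, c, d}  OUT={a, b, c}
  B8:  IN={a, b}  OUT={a, b, c}
  B9:  IN={a, b, c}  OUT={}

Merge at B6: OUT[B6] = IN[B7] ⊔ IN[B8] = {a, b, c, d}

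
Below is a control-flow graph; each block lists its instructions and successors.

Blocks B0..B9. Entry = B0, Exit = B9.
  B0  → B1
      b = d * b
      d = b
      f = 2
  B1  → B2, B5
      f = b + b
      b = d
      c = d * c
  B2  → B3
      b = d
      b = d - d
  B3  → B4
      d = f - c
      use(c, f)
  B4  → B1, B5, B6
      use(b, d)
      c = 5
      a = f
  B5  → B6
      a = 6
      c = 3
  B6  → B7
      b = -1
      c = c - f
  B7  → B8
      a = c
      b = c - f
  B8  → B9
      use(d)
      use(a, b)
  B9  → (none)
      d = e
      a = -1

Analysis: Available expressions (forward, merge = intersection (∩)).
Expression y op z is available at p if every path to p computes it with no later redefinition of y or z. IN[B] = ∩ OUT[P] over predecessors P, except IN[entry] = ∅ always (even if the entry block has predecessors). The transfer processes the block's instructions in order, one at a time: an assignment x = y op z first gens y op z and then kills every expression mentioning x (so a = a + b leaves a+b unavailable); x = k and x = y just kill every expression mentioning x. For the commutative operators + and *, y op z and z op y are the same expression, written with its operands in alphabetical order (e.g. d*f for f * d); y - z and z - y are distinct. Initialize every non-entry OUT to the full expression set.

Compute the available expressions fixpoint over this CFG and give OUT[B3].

Answer: {f-c}

Working:
Fixpoint table:
  B0:   IN={}   OUT={}
  B1:   IN={}   OUT={}
  B2:   IN={}   OUT={d-d}
  B3:   IN={d-d}   OUT={f-c}
  B4:   IN={f-c}   OUT={}
  B5:   IN={}   OUT={}
  B6:   IN={}   OUT={}
  B7:   IN={}   OUT={c-f}
  B8:   IN={c-f}   OUT={c-f}
  B9:   IN={c-f}   OUT={c-f}

Merge at B3: IN[B3] = OUT[B2] = {d-d}
Applying B3's transfer function to that IN value gives OUT[B3] (row B3 above).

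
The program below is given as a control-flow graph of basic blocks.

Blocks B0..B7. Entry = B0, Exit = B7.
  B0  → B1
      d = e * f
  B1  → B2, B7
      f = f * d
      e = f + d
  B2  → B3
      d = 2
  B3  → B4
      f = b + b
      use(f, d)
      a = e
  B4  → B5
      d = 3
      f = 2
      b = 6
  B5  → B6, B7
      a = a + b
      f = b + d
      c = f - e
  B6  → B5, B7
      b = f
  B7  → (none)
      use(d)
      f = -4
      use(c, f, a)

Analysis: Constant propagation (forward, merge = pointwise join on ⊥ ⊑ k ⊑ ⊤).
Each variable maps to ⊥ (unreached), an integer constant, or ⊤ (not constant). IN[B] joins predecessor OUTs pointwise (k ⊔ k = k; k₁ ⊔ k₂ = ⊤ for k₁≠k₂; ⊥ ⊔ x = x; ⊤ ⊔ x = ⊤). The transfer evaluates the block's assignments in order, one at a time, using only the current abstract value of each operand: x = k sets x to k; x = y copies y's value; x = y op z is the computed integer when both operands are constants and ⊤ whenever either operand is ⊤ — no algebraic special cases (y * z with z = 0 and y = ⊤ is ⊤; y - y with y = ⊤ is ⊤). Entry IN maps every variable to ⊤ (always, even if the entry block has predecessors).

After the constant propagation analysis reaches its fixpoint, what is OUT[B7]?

Answer: {a: ⊤, b: ⊤, c: ⊤, d: ⊤, e: ⊤, f: -4}

Derivation:
Converged values:
  B0:   IN=(all ⊤)   OUT=(all ⊤)
  B1:   IN=(all ⊤)   OUT=(all ⊤)
  B2:   IN=(all ⊤)   OUT={d:2; rest ⊤}
  B3:   IN={d:2; rest ⊤}   OUT={d:2; rest ⊤}
  B4:   IN={d:2; rest ⊤}   OUT={b:6, d:3, f:2; rest ⊤}
  B5:   IN={d:3; rest ⊤}   OUT={d:3; rest ⊤}
  B6:   IN={d:3; rest ⊤}   OUT={d:3; rest ⊤}
  B7:   IN=(all ⊤)   OUT={f:-4; rest ⊤}

Merge at B7: IN[B7] = OUT[B1] ⊔ OUT[B5] ⊔ OUT[B6] = {a: ⊤, b: ⊤, c: ⊤, d: ⊤, e: ⊤, f: ⊤}
Applying B7's transfer function to that IN value gives OUT[B7] (row B7 above).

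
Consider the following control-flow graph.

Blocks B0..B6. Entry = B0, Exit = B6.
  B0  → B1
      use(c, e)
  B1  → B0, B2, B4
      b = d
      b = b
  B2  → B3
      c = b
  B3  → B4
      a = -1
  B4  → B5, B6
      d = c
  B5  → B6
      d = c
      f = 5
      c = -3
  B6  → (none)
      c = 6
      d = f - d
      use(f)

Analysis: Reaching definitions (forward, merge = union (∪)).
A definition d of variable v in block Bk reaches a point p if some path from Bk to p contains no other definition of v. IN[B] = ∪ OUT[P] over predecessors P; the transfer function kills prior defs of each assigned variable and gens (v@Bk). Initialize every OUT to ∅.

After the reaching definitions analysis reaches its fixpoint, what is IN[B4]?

Per-block solution:
  B0: | IN={b@B1} | OUT={b@B1}
  B1: | IN={b@B1} | OUT={b@B1}
  B2: | IN={b@B1} | OUT={b@B1, c@B2}
  B3: | IN={b@B1, c@B2} | OUT={a@B3, b@B1, c@B2}
  B4: | IN={a@B3, b@B1, c@B2} | OUT={a@B3, b@B1, c@B2, d@B4}
  B5: | IN={a@B3, b@B1, c@B2, d@B4} | OUT={a@B3, b@B1, c@B5, d@B5, f@B5}
  B6: | IN={a@B3, b@B1, c@B2, c@B5, d@B4, d@B5, f@B5} | OUT={a@B3, b@B1, c@B6, d@B6, f@B5}

Merge at B4: IN[B4] = OUT[B1] ⊔ OUT[B3] = {a@B3, b@B1, c@B2}

Answer: {a@B3, b@B1, c@B2}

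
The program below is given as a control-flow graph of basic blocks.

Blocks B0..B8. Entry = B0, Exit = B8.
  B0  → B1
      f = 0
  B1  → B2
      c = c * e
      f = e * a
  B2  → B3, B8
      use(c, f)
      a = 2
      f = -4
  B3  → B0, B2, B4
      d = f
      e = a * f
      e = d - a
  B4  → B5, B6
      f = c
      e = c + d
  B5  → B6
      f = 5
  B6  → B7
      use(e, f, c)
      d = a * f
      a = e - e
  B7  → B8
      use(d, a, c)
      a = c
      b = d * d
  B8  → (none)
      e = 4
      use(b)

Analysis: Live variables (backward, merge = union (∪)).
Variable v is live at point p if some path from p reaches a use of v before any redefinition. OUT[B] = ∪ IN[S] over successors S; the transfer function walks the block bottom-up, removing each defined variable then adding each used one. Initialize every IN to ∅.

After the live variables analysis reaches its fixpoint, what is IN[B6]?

Per-block solution:
  B0:  IN={a, b, c, e}  OUT={a, b, c, e}
  B1:  IN={a, b, c, e}  OUT={b, c, f}
  B2:  IN={b, c, f}  OUT={a, b, c, f}
  B3:  IN={a, b, c, f}  OUT={a, b, c, d, e, f}
  B4:  IN={a, c, d}  OUT={a, c, e, f}
  B5:  IN={a, c, e}  OUT={a, c, e, f}
  B6:  IN={a, c, e, f}  OUT={a, c, d}
  B7:  IN={a, c, d}  OUT={b}
  B8:  IN={b}  OUT={}

Merge at B6: OUT[B6] = IN[B7] = {a, c, d}
Applying B6's transfer function to that OUT value gives IN[B6] (row B6 above).

Answer: {a, c, e, f}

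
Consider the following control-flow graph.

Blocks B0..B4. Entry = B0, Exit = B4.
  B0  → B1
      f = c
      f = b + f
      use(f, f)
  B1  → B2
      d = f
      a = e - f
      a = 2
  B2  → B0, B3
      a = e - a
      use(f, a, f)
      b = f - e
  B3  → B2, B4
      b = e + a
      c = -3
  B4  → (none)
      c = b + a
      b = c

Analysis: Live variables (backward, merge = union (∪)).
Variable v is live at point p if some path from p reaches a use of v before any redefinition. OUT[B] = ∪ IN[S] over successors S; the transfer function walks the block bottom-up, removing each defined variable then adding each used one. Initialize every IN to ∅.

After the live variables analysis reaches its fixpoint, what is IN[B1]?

Converged values:
  B0:  IN={b, c, e}  OUT={c, e, f}
  B1:  IN={c, e, f}  OUT={a, c, e, f}
  B2:  IN={a, c, e, f}  OUT={a, b, c, e, f}
  B3:  IN={a, e, f}  OUT={a, b, c, e, f}
  B4:  IN={a, b}  OUT={}

Merge at B1: OUT[B1] = IN[B2] = {a, c, e, f}
Applying B1's transfer function to that OUT value gives IN[B1] (row B1 above).

Answer: {c, e, f}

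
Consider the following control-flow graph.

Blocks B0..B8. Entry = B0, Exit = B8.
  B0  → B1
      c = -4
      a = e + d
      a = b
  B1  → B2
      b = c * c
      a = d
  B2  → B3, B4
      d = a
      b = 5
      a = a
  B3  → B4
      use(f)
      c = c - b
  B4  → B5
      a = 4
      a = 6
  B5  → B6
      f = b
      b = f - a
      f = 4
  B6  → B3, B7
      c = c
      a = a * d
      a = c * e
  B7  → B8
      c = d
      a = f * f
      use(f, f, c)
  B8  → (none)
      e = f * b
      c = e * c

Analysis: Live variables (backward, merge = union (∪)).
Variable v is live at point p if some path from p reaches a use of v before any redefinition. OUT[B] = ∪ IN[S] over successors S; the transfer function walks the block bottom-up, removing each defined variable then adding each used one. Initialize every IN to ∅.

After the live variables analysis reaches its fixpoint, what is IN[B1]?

Answer: {c, d, e, f}

Working:
Per-block solution:
  B0: | IN={b, d, e, f} | OUT={c, d, e, f}
  B1: | IN={c, d, e, f} | OUT={a, c, e, f}
  B2: | IN={a, c, e, f} | OUT={b, c, d, e, f}
  B3: | IN={b, c, d, e, f} | OUT={b, c, d, e}
  B4: | IN={b, c, d, e} | OUT={a, b, c, d, e}
  B5: | IN={a, b, c, d, e} | OUT={a, b, c, d, e, f}
  B6: | IN={a, b, c, d, e, f} | OUT={b, c, d, e, f}
  B7: | IN={b, d, f} | OUT={b, c, f}
  B8: | IN={b, c, f} | OUT={}

Merge at B1: OUT[B1] = IN[B2] = {a, c, e, f}
Applying B1's transfer function to that OUT value gives IN[B1] (row B1 above).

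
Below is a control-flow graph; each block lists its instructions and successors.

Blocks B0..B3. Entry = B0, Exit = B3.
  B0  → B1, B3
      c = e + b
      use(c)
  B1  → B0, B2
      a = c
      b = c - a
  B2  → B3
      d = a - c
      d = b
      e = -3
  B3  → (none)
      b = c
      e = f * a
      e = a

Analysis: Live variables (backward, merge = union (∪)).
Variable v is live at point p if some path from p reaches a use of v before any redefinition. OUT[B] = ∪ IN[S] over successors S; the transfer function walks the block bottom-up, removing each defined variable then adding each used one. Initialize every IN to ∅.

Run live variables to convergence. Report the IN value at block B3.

Per-block solution:
  B0: | IN={a, b, e, f} | OUT={a, c, e, f}
  B1: | IN={c, e, f} | OUT={a, b, c, e, f}
  B2: | IN={a, b, c, f} | OUT={a, c, f}
  B3: | IN={a, c, f} | OUT={}

B3 is the boundary node: OUT[B3] = {}
Applying B3's transfer function to that OUT value gives IN[B3] (row B3 above).

Answer: {a, c, f}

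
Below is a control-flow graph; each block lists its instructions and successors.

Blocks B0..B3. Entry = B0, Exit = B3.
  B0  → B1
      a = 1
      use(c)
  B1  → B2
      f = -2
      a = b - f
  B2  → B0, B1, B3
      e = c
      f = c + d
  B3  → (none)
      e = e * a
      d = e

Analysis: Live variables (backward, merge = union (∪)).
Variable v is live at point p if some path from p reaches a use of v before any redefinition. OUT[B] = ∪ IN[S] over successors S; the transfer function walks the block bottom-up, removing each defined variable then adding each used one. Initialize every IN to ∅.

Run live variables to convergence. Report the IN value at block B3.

Answer: {a, e}

Working:
Per-block solution:
  B0:   IN={b, c, d}   OUT={b, c, d}
  B1:   IN={b, c, d}   OUT={a, b, c, d}
  B2:   IN={a, b, c, d}   OUT={a, b, c, d, e}
  B3:   IN={a, e}   OUT={}

B3 is the boundary node: OUT[B3] = {}
Applying B3's transfer function to that OUT value gives IN[B3] (row B3 above).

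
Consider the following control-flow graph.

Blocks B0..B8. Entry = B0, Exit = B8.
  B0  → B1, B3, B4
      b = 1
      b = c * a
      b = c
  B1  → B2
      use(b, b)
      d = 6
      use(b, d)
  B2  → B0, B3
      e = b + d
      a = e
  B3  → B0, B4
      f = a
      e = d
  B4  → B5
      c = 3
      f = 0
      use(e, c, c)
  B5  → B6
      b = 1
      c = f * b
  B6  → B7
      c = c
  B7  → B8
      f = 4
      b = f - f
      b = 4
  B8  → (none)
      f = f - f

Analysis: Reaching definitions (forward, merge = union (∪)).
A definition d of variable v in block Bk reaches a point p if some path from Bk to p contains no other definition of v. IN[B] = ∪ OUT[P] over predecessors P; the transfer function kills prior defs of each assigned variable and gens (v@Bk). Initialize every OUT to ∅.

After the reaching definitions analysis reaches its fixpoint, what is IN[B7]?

Per-block solution:
  B0: | IN={a@B2, b@B0, d@B1, e@B2, e@B3, f@B3} | OUT={a@B2, b@B0, d@B1, e@B2, e@B3, f@B3}
  B1: | IN={a@B2, b@B0, d@B1, e@B2, e@B3, f@B3} | OUT={a@B2, b@B0, d@B1, e@B2, e@B3, f@B3}
  B2: | IN={a@B2, b@B0, d@B1, e@B2, e@B3, f@B3} | OUT={a@B2, b@B0, d@B1, e@B2, f@B3}
  B3: | IN={a@B2, b@B0, d@B1, e@B2, e@B3, f@B3} | OUT={a@B2, b@B0, d@B1, e@B3, f@B3}
  B4: | IN={a@B2, b@B0, d@B1, e@B2, e@B3, f@B3} | OUT={a@B2, b@B0, c@B4, d@B1, e@B2, e@B3, f@B4}
  B5: | IN={a@B2, b@B0, c@B4, d@B1, e@B2, e@B3, f@B4} | OUT={a@B2, b@B5, c@B5, d@B1, e@B2, e@B3, f@B4}
  B6: | IN={a@B2, b@B5, c@B5, d@B1, e@B2, e@B3, f@B4} | OUT={a@B2, b@B5, c@B6, d@B1, e@B2, e@B3, f@B4}
  B7: | IN={a@B2, b@B5, c@B6, d@B1, e@B2, e@B3, f@B4} | OUT={a@B2, b@B7, c@B6, d@B1, e@B2, e@B3, f@B7}
  B8: | IN={a@B2, b@B7, c@B6, d@B1, e@B2, e@B3, f@B7} | OUT={a@B2, b@B7, c@B6, d@B1, e@B2, e@B3, f@B8}

Merge at B7: IN[B7] = OUT[B6] = {a@B2, b@B5, c@B6, d@B1, e@B2, e@B3, f@B4}

Answer: {a@B2, b@B5, c@B6, d@B1, e@B2, e@B3, f@B4}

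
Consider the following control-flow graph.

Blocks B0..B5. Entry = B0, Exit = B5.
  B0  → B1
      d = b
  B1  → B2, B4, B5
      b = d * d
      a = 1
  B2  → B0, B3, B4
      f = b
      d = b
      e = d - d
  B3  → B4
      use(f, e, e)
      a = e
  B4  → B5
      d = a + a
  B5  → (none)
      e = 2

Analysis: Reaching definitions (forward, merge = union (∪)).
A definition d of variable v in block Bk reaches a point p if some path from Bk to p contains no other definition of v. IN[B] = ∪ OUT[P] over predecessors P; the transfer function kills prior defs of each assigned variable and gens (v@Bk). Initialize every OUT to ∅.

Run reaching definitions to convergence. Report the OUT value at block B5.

Converged values:
  B0:  IN={a@B1, b@B1, d@B2, e@B2, f@B2}  OUT={a@B1, b@B1, d@B0, e@B2, f@B2}
  B1:  IN={a@B1, b@B1, d@B0, e@B2, f@B2}  OUT={a@B1, b@B1, d@B0, e@B2, f@B2}
  B2:  IN={a@B1, b@B1, d@B0, e@B2, f@B2}  OUT={a@B1, b@B1, d@B2, e@B2, f@B2}
  B3:  IN={a@B1, b@B1, d@B2, e@B2, f@B2}  OUT={a@B3, b@B1, d@B2, e@B2, f@B2}
  B4:  IN={a@B1, a@B3, b@B1, d@B0, d@B2, e@B2, f@B2}  OUT={a@B1, a@B3, b@B1, d@B4, e@B2, f@B2}
  B5:  IN={a@B1, a@B3, b@B1, d@B0, d@B4, e@B2, f@B2}  OUT={a@B1, a@B3, b@B1, d@B0, d@B4, e@B5, f@B2}

Merge at B5: IN[B5] = OUT[B1] ⊔ OUT[B4] = {a@B1, a@B3, b@B1, d@B0, d@B4, e@B2, f@B2}
Applying B5's transfer function to that IN value gives OUT[B5] (row B5 above).

Answer: {a@B1, a@B3, b@B1, d@B0, d@B4, e@B5, f@B2}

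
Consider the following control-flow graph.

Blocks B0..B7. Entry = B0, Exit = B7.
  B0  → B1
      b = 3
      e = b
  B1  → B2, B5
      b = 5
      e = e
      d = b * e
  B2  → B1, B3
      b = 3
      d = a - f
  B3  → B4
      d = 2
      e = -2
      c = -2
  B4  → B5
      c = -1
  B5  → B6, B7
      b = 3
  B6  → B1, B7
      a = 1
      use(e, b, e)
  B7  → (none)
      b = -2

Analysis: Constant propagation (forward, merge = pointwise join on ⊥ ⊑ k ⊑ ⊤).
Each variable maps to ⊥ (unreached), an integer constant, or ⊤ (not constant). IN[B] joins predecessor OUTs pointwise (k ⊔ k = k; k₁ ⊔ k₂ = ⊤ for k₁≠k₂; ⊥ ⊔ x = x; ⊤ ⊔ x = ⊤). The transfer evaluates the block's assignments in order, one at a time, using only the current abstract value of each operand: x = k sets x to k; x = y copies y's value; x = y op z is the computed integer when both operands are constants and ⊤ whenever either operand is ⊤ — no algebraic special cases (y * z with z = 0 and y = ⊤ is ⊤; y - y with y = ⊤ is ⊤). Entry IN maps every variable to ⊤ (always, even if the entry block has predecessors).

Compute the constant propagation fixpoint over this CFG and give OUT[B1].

Answer: {a: ⊤, b: 5, c: ⊤, d: ⊤, e: ⊤, f: ⊤}

Derivation:
Converged values:
  B0:   IN=(all ⊤)   OUT={b:3, e:3; rest ⊤}
  B1:   IN={b:3; rest ⊤}   OUT={b:5; rest ⊤}
  B2:   IN={b:5; rest ⊤}   OUT={b:3; rest ⊤}
  B3:   IN={b:3; rest ⊤}   OUT={b:3, c:-2, d:2, e:-2; rest ⊤}
  B4:   IN={b:3, c:-2, d:2, e:-2; rest ⊤}   OUT={b:3, c:-1, d:2, e:-2; rest ⊤}
  B5:   IN=(all ⊤)   OUT={b:3; rest ⊤}
  B6:   IN={b:3; rest ⊤}   OUT={a:1, b:3; rest ⊤}
  B7:   IN={b:3; rest ⊤}   OUT={b:-2; rest ⊤}

Merge at B1: IN[B1] = OUT[B0] ⊔ OUT[B2] ⊔ OUT[B6] = {a: ⊤, b: 3, c: ⊤, d: ⊤, e: ⊤, f: ⊤}
Applying B1's transfer function to that IN value gives OUT[B1] (row B1 above).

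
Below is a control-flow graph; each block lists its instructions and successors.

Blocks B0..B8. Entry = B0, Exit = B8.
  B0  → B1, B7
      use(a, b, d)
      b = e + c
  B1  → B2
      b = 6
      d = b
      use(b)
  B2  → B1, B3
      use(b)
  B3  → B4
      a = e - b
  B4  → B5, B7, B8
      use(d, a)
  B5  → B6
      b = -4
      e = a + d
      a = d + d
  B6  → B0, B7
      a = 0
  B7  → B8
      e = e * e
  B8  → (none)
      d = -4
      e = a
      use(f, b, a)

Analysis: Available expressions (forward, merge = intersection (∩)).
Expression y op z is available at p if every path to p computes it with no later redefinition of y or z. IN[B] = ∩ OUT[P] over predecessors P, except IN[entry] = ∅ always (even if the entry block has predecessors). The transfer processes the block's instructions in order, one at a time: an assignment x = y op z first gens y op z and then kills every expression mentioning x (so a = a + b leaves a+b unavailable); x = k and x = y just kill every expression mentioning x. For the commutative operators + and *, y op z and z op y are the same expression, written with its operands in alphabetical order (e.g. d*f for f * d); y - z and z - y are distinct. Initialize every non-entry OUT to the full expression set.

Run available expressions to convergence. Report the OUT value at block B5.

Answer: {d+d}

Working:
Converged values:
  B0:   IN={}   OUT={c+e}
  B1:   IN={c+e}   OUT={c+e}
  B2:   IN={c+e}   OUT={c+e}
  B3:   IN={c+e}   OUT={c+e, e-b}
  B4:   IN={c+e, e-b}   OUT={c+e, e-b}
  B5:   IN={c+e, e-b}   OUT={d+d}
  B6:   IN={d+d}   OUT={d+d}
  B7:   IN={}   OUT={}
  B8:   IN={}   OUT={}

Merge at B5: IN[B5] = OUT[B4] = {c+e, e-b}
Applying B5's transfer function to that IN value gives OUT[B5] (row B5 above).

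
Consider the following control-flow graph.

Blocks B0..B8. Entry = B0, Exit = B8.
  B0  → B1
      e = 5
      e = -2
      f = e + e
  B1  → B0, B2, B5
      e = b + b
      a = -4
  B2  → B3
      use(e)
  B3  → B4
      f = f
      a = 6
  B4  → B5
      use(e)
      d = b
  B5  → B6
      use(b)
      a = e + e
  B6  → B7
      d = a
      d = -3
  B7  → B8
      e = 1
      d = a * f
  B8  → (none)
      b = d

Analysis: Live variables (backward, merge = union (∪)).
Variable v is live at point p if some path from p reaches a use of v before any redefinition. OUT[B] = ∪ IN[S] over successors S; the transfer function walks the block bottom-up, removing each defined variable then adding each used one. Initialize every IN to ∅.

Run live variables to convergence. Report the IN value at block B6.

Per-block solution:
  B0:  IN={b}  OUT={b, f}
  B1:  IN={b, f}  OUT={b, e, f}
  B2:  IN={b, e, f}  OUT={b, e, f}
  B3:  IN={b, e, f}  OUT={b, e, f}
  B4:  IN={b, e, f}  OUT={b, e, f}
  B5:  IN={b, e, f}  OUT={a, f}
  B6:  IN={a, f}  OUT={a, f}
  B7:  IN={a, f}  OUT={d}
  B8:  IN={d}  OUT={}

Merge at B6: OUT[B6] = IN[B7] = {a, f}
Applying B6's transfer function to that OUT value gives IN[B6] (row B6 above).

Answer: {a, f}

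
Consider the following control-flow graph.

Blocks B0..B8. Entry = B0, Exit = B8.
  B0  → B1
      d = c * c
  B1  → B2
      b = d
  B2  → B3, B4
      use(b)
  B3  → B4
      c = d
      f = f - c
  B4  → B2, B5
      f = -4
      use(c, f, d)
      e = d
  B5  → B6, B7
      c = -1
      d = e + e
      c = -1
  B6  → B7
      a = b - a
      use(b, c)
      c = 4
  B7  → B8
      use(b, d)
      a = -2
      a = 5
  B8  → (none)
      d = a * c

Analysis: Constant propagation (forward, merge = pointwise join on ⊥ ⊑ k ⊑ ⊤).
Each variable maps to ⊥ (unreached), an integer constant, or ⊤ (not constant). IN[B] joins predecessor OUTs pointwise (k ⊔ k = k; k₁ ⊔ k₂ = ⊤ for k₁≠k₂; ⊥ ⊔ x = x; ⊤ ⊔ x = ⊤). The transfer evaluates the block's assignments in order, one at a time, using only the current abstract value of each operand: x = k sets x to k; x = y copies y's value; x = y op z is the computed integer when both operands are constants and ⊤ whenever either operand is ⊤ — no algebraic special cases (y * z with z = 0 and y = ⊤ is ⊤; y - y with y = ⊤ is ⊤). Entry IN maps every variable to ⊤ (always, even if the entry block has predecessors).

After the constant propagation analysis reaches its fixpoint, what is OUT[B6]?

Fixpoint table:
  B0: | IN=(all ⊤) | OUT=(all ⊤)
  B1: | IN=(all ⊤) | OUT=(all ⊤)
  B2: | IN=(all ⊤) | OUT=(all ⊤)
  B3: | IN=(all ⊤) | OUT=(all ⊤)
  B4: | IN=(all ⊤) | OUT={f:-4; rest ⊤}
  B5: | IN={f:-4; rest ⊤} | OUT={c:-1, f:-4; rest ⊤}
  B6: | IN={c:-1, f:-4; rest ⊤} | OUT={c:4, f:-4; rest ⊤}
  B7: | IN={f:-4; rest ⊤} | OUT={a:5, f:-4; rest ⊤}
  B8: | IN={a:5, f:-4; rest ⊤} | OUT={a:5, f:-4; rest ⊤}

Merge at B6: IN[B6] = OUT[B5] = {a: ⊤, b: ⊤, c: -1, d: ⊤, e: ⊤, f: -4}
Applying B6's transfer function to that IN value gives OUT[B6] (row B6 above).

Answer: {a: ⊤, b: ⊤, c: 4, d: ⊤, e: ⊤, f: -4}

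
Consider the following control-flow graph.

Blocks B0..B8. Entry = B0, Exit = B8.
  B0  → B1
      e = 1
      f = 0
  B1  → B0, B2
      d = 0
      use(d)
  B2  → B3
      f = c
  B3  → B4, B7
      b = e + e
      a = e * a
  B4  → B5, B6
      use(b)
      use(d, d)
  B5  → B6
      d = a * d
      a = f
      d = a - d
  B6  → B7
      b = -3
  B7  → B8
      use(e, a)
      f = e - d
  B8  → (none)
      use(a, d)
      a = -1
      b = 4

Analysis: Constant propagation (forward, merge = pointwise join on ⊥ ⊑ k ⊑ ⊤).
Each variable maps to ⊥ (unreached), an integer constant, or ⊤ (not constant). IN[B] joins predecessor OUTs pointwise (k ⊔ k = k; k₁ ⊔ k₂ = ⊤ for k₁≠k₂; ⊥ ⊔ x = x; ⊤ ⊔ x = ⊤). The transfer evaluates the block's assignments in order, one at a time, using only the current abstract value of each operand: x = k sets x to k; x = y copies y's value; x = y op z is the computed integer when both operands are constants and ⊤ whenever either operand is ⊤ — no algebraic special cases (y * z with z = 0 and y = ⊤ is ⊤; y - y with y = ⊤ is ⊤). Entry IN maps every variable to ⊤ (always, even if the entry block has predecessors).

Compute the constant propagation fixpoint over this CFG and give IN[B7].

Converged values:
  B0: | IN=(all ⊤) | OUT={e:1, f:0; rest ⊤}
  B1: | IN={e:1, f:0; rest ⊤} | OUT={d:0, e:1, f:0; rest ⊤}
  B2: | IN={d:0, e:1, f:0; rest ⊤} | OUT={d:0, e:1; rest ⊤}
  B3: | IN={d:0, e:1; rest ⊤} | OUT={b:2, d:0, e:1; rest ⊤}
  B4: | IN={b:2, d:0, e:1; rest ⊤} | OUT={b:2, d:0, e:1; rest ⊤}
  B5: | IN={b:2, d:0, e:1; rest ⊤} | OUT={b:2, e:1; rest ⊤}
  B6: | IN={b:2, e:1; rest ⊤} | OUT={b:-3, e:1; rest ⊤}
  B7: | IN={e:1; rest ⊤} | OUT={e:1; rest ⊤}
  B8: | IN={e:1; rest ⊤} | OUT={a:-1, b:4, e:1; rest ⊤}

Merge at B7: IN[B7] = OUT[B3] ⊔ OUT[B6] = {a: ⊤, b: ⊤, c: ⊤, d: ⊤, e: 1, f: ⊤}

Answer: {a: ⊤, b: ⊤, c: ⊤, d: ⊤, e: 1, f: ⊤}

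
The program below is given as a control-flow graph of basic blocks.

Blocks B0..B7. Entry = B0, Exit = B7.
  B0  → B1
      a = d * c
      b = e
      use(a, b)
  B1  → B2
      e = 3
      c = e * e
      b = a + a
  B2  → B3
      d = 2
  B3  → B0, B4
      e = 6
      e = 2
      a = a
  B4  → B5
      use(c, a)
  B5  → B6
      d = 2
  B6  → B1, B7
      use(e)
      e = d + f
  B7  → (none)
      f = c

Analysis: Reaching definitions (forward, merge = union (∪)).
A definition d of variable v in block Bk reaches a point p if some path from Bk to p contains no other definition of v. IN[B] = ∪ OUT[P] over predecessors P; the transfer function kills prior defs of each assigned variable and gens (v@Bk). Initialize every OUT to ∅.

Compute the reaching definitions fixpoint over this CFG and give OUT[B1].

Answer: {a@B0, a@B3, b@B1, c@B1, d@B2, d@B5, e@B1}

Working:
Per-block solution:
  B0:   IN={a@B3, b@B1, c@B1, d@B2, e@B3}   OUT={a@B0, b@B0, c@B1, d@B2, e@B3}
  B1:   IN={a@B0, a@B3, b@B0, b@B1, c@B1, d@B2, d@B5, e@B3, e@B6}   OUT={a@B0, a@B3, b@B1, c@B1, d@B2, d@B5, e@B1}
  B2:   IN={a@B0, a@B3, b@B1, c@B1, d@B2, d@B5, e@B1}   OUT={a@B0, a@B3, b@B1, c@B1, d@B2, e@B1}
  B3:   IN={a@B0, a@B3, b@B1, c@B1, d@B2, e@B1}   OUT={a@B3, b@B1, c@B1, d@B2, e@B3}
  B4:   IN={a@B3, b@B1, c@B1, d@B2, e@B3}   OUT={a@B3, b@B1, c@B1, d@B2, e@B3}
  B5:   IN={a@B3, b@B1, c@B1, d@B2, e@B3}   OUT={a@B3, b@B1, c@B1, d@B5, e@B3}
  B6:   IN={a@B3, b@B1, c@B1, d@B5, e@B3}   OUT={a@B3, b@B1, c@B1, d@B5, e@B6}
  B7:   IN={a@B3, b@B1, c@B1, d@B5, e@B6}   OUT={a@B3, b@B1, c@B1, d@B5, e@B6, f@B7}

Merge at B1: IN[B1] = OUT[B0] ⊔ OUT[B6] = {a@B0, a@B3, b@B0, b@B1, c@B1, d@B2, d@B5, e@B3, e@B6}
Applying B1's transfer function to that IN value gives OUT[B1] (row B1 above).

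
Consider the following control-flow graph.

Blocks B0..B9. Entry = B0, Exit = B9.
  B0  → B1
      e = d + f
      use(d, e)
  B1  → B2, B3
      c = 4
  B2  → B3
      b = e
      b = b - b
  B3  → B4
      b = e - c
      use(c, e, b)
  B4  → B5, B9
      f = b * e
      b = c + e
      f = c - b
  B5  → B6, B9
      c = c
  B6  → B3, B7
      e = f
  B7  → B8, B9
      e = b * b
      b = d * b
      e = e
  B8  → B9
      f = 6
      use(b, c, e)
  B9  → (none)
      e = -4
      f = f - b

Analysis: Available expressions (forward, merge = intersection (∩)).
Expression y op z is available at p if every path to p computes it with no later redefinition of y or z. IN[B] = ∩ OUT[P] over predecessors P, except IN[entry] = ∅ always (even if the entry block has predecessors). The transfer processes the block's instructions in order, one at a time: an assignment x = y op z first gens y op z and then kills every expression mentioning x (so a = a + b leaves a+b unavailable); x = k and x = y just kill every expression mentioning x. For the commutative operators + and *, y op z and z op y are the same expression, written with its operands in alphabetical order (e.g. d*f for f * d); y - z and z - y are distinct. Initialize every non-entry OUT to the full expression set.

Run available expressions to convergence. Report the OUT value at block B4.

Fixpoint table:
  B0:  IN={}  OUT={d+f}
  B1:  IN={d+f}  OUT={d+f}
  B2:  IN={d+f}  OUT={d+f}
  B3:  IN={}  OUT={e-c}
  B4:  IN={e-c}  OUT={c+e, c-b, e-c}
  B5:  IN={c+e, c-b, e-c}  OUT={}
  B6:  IN={}  OUT={}
  B7:  IN={}  OUT={}
  B8:  IN={}  OUT={}
  B9:  IN={}  OUT={}

Merge at B4: IN[B4] = OUT[B3] = {e-c}
Applying B4's transfer function to that IN value gives OUT[B4] (row B4 above).

Answer: {c+e, c-b, e-c}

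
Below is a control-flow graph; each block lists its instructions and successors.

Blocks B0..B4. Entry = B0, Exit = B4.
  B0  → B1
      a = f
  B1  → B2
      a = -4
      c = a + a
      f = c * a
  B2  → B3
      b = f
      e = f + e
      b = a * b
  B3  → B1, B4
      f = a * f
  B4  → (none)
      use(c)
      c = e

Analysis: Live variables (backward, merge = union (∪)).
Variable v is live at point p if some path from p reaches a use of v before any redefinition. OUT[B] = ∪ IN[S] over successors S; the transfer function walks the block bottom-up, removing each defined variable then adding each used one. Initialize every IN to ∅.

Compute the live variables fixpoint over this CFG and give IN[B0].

Answer: {e, f}

Trace:
Fixpoint table:
  B0: | IN={e, f} | OUT={e}
  B1: | IN={e} | OUT={a, c, e, f}
  B2: | IN={a, c, e, f} | OUT={a, c, e, f}
  B3: | IN={a, c, e, f} | OUT={c, e}
  B4: | IN={c, e} | OUT={}

Merge at B0: OUT[B0] = IN[B1] = {e}
Applying B0's transfer function to that OUT value gives IN[B0] (row B0 above).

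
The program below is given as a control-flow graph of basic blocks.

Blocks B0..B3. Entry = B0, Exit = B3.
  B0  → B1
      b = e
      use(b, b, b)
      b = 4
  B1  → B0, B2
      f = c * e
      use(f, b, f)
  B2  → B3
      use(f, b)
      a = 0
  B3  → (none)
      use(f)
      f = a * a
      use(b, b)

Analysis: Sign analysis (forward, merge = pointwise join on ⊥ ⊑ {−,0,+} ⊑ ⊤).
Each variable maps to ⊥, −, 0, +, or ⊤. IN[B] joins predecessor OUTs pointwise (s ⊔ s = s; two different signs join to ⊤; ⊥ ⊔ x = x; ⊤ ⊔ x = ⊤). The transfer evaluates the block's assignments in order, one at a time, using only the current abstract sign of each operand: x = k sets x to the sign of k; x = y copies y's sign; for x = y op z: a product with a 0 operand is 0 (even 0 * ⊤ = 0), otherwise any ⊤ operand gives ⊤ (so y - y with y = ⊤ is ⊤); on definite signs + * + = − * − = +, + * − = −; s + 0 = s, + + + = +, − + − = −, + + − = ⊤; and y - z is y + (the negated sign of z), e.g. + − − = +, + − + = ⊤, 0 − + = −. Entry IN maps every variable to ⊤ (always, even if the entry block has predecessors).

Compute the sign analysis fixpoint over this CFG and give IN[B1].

Per-block solution:
  B0:   IN=(all ⊤)   OUT={b:+; rest ⊤}
  B1:   IN={b:+; rest ⊤}   OUT={b:+; rest ⊤}
  B2:   IN={b:+; rest ⊤}   OUT={a:0, b:+; rest ⊤}
  B3:   IN={a:0, b:+; rest ⊤}   OUT={a:0, b:+, f:0; rest ⊤}

Merge at B1: IN[B1] = OUT[B0] = {a: ⊤, b: +, c: ⊤, d: ⊤, e: ⊤, f: ⊤}

Answer: {a: ⊤, b: +, c: ⊤, d: ⊤, e: ⊤, f: ⊤}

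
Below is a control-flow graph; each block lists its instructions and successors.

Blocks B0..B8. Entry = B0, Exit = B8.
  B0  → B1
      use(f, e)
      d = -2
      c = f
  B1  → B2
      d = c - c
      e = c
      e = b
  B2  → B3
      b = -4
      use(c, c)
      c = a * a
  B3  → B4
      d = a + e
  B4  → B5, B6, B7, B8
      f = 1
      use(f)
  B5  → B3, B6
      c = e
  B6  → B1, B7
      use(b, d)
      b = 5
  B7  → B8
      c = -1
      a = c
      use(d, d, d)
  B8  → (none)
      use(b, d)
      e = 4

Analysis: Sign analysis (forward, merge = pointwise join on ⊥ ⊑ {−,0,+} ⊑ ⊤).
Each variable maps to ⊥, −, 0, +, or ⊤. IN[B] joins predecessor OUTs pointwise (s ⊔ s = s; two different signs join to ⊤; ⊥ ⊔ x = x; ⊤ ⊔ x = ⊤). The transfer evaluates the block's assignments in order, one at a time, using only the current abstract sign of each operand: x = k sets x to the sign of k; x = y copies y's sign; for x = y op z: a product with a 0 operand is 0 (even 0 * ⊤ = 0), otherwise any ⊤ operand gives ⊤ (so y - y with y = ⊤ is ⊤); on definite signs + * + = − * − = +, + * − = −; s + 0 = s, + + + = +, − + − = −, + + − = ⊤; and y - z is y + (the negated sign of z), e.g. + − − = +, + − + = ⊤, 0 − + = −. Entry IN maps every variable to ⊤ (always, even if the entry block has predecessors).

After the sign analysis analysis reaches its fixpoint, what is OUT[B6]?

Per-block solution:
  B0: | IN=(all ⊤) | OUT={d:-; rest ⊤}
  B1: | IN=(all ⊤) | OUT=(all ⊤)
  B2: | IN=(all ⊤) | OUT={b:-; rest ⊤}
  B3: | IN={b:-; rest ⊤} | OUT={b:-; rest ⊤}
  B4: | IN={b:-; rest ⊤} | OUT={b:-, f:+; rest ⊤}
  B5: | IN={b:-, f:+; rest ⊤} | OUT={b:-, f:+; rest ⊤}
  B6: | IN={b:-, f:+; rest ⊤} | OUT={b:+, f:+; rest ⊤}
  B7: | IN={f:+; rest ⊤} | OUT={a:-, c:-, f:+; rest ⊤}
  B8: | IN={f:+; rest ⊤} | OUT={e:+, f:+; rest ⊤}

Merge at B6: IN[B6] = OUT[B4] ⊔ OUT[B5] = {a: ⊤, b: -, c: ⊤, d: ⊤, e: ⊤, f: +}
Applying B6's transfer function to that IN value gives OUT[B6] (row B6 above).

Answer: {a: ⊤, b: +, c: ⊤, d: ⊤, e: ⊤, f: +}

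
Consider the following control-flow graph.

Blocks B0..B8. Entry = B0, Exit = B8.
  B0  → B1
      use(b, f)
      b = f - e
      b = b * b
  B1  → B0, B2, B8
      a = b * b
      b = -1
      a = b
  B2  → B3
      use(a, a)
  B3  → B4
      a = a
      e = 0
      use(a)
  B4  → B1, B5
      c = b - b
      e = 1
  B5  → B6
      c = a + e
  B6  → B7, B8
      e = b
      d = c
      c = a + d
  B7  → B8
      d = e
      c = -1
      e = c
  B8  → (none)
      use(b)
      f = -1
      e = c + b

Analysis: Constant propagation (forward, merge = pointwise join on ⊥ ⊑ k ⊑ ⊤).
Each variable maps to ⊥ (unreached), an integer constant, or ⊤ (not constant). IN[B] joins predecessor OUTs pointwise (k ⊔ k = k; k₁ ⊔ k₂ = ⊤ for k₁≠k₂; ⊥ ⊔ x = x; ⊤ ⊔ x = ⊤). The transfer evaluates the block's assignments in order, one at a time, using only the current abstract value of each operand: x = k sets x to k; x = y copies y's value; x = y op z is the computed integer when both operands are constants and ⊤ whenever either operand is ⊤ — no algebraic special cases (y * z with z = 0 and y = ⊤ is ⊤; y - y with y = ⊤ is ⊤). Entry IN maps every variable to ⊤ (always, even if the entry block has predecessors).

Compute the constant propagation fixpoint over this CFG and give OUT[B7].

Answer: {a: -1, b: -1, c: -1, d: -1, e: -1, f: ⊤}

Working:
Converged values:
  B0: | IN=(all ⊤) | OUT=(all ⊤)
  B1: | IN=(all ⊤) | OUT={a:-1, b:-1; rest ⊤}
  B2: | IN={a:-1, b:-1; rest ⊤} | OUT={a:-1, b:-1; rest ⊤}
  B3: | IN={a:-1, b:-1; rest ⊤} | OUT={a:-1, b:-1, e:0; rest ⊤}
  B4: | IN={a:-1, b:-1, e:0; rest ⊤} | OUT={a:-1, b:-1, c:0, e:1; rest ⊤}
  B5: | IN={a:-1, b:-1, c:0, e:1; rest ⊤} | OUT={a:-1, b:-1, c:0, e:1; rest ⊤}
  B6: | IN={a:-1, b:-1, c:0, e:1; rest ⊤} | OUT={a:-1, b:-1, c:-1, d:0, e:-1; rest ⊤}
  B7: | IN={a:-1, b:-1, c:-1, d:0, e:-1; rest ⊤} | OUT={a:-1, b:-1, c:-1, d:-1, e:-1; rest ⊤}
  B8: | IN={a:-1, b:-1; rest ⊤} | OUT={a:-1, b:-1, f:-1; rest ⊤}

Merge at B7: IN[B7] = OUT[B6] = {a: -1, b: -1, c: -1, d: 0, e: -1, f: ⊤}
Applying B7's transfer function to that IN value gives OUT[B7] (row B7 above).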